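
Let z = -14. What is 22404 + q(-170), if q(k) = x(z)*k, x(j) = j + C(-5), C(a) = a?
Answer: 25634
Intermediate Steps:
x(j) = -5 + j (x(j) = j - 5 = -5 + j)
q(k) = -19*k (q(k) = (-5 - 14)*k = -19*k)
22404 + q(-170) = 22404 - 19*(-170) = 22404 + 3230 = 25634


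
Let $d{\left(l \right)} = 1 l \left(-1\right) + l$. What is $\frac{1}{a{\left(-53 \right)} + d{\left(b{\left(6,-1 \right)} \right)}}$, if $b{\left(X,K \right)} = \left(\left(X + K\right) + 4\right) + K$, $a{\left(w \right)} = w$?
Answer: $- \frac{1}{53} \approx -0.018868$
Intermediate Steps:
$b{\left(X,K \right)} = 4 + X + 2 K$ ($b{\left(X,K \right)} = \left(\left(K + X\right) + 4\right) + K = \left(4 + K + X\right) + K = 4 + X + 2 K$)
$d{\left(l \right)} = 0$ ($d{\left(l \right)} = l \left(-1\right) + l = - l + l = 0$)
$\frac{1}{a{\left(-53 \right)} + d{\left(b{\left(6,-1 \right)} \right)}} = \frac{1}{-53 + 0} = \frac{1}{-53} = - \frac{1}{53}$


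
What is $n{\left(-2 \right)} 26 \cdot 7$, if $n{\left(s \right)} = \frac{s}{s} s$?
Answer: $-364$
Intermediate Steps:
$n{\left(s \right)} = s$ ($n{\left(s \right)} = 1 s = s$)
$n{\left(-2 \right)} 26 \cdot 7 = \left(-2\right) 26 \cdot 7 = \left(-52\right) 7 = -364$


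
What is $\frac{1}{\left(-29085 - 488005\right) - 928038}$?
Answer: $- \frac{1}{1445128} \approx -6.9198 \cdot 10^{-7}$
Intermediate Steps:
$\frac{1}{\left(-29085 - 488005\right) - 928038} = \frac{1}{-517090 - 928038} = \frac{1}{-1445128} = - \frac{1}{1445128}$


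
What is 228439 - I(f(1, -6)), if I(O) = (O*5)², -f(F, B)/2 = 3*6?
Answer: 196039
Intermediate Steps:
f(F, B) = -36 (f(F, B) = -6*6 = -2*18 = -36)
I(O) = 25*O² (I(O) = (5*O)² = 25*O²)
228439 - I(f(1, -6)) = 228439 - 25*(-36)² = 228439 - 25*1296 = 228439 - 1*32400 = 228439 - 32400 = 196039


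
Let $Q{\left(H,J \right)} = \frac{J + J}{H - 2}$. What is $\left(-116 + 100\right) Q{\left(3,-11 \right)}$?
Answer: $352$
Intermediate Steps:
$Q{\left(H,J \right)} = \frac{2 J}{-2 + H}$
$\left(-116 + 100\right) Q{\left(3,-11 \right)} = \left(-116 + 100\right) 2 \left(-11\right) \frac{1}{-2 + 3} = - 16 \cdot 2 \left(-11\right) 1^{-1} = - 16 \cdot 2 \left(-11\right) 1 = \left(-16\right) \left(-22\right) = 352$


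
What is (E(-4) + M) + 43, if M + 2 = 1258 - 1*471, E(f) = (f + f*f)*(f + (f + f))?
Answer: 684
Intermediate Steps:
E(f) = 3*f*(f + f²) (E(f) = (f + f²)*(f + 2*f) = (f + f²)*(3*f) = 3*f*(f + f²))
M = 785 (M = -2 + (1258 - 1*471) = -2 + (1258 - 471) = -2 + 787 = 785)
(E(-4) + M) + 43 = (3*(-4)²*(1 - 4) + 785) + 43 = (3*16*(-3) + 785) + 43 = (-144 + 785) + 43 = 641 + 43 = 684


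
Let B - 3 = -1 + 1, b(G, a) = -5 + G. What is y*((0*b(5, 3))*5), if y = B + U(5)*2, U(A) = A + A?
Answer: 0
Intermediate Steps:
U(A) = 2*A
B = 3 (B = 3 + (-1 + 1) = 3 + 0 = 3)
y = 23 (y = 3 + (2*5)*2 = 3 + 10*2 = 3 + 20 = 23)
y*((0*b(5, 3))*5) = 23*((0*(-5 + 5))*5) = 23*((0*0)*5) = 23*(0*5) = 23*0 = 0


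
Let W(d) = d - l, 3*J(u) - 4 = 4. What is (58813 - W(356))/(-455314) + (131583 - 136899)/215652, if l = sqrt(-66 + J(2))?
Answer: -1252234849/8182447894 - I*sqrt(570)/1365942 ≈ -0.15304 - 1.7479e-5*I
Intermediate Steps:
J(u) = 8/3 (J(u) = 4/3 + (1/3)*4 = 4/3 + 4/3 = 8/3)
l = I*sqrt(570)/3 (l = sqrt(-66 + 8/3) = sqrt(-190/3) = I*sqrt(570)/3 ≈ 7.9582*I)
W(d) = d - I*sqrt(570)/3
(58813 - W(356))/(-455314) + (131583 - 136899)/215652 = (58813 - (356 - I*sqrt(570)/3))/(-455314) + (131583 - 136899)/215652 = (58813 + (-356 + I*sqrt(570)/3))*(-1/455314) - 5316*1/215652 = (58457 + I*sqrt(570)/3)*(-1/455314) - 443/17971 = (-58457/455314 - I*sqrt(570)/1365942) - 443/17971 = -1252234849/8182447894 - I*sqrt(570)/1365942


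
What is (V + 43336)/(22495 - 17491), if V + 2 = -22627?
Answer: 20707/5004 ≈ 4.1381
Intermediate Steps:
V = -22629 (V = -2 - 22627 = -22629)
(V + 43336)/(22495 - 17491) = (-22629 + 43336)/(22495 - 17491) = 20707/5004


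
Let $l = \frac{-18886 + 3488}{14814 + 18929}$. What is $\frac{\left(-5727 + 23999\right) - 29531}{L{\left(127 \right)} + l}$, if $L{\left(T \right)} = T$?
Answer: $- \frac{126637479}{1423321} \approx -88.973$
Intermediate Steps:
$l = - \frac{15398}{33743} \approx -0.45633$
$\frac{\left(-5727 + 23999\right) - 29531}{L{\left(127 \right)} + l} = \frac{\left(-5727 + 23999\right) - 29531}{127 - \frac{15398}{33743}} = \frac{18272 - 29531}{\frac{4269963}{33743}} = \left(-11259\right) \frac{33743}{4269963} = - \frac{126637479}{1423321}$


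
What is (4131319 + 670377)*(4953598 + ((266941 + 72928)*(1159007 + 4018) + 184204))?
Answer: 1898020548383069792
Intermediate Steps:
(4131319 + 670377)*(4953598 + ((266941 + 72928)*(1159007 + 4018) + 184204)) = 4801696*(4953598 + (339869*1163025 + 184204)) = 4801696*(4953598 + (395276143725 + 184204)) = 4801696*(4953598 + 395276327929) = 4801696*395281281527 = 1898020548383069792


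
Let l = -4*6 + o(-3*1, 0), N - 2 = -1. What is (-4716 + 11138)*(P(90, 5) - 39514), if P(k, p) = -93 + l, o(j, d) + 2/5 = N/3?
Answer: -3817660652/15 ≈ -2.5451e+8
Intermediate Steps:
N = 1 (N = 2 - 1 = 1)
o(j, d) = -1/15 (o(j, d) = -2/5 + 1/3 = -1/15)
l = -361/15 (l = -4*6 - 1/15 = -24 - 1/15 = -361/15 ≈ -24.067)
P(k, p) = -1756/15 (P(k, p) = -93 - 361/15 = -1756/15)
(-4716 + 11138)*(P(90, 5) - 39514) = (-4716 + 11138)*(-1756/15 - 39514) = 6422*(-594466/15) = -3817660652/15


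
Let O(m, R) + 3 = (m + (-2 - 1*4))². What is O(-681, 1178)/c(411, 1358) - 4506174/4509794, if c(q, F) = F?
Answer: 530587512678/1531075063 ≈ 346.55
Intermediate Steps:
O(m, R) = -3 + (-6 + m)² (O(m, R) = -3 + (m + (-2 - 1*4))² = -3 + (m + (-2 - 4))² = -3 + (m - 6)² = -3 + (-6 + m)²)
O(-681, 1178)/c(411, 1358) - 4506174/4509794 = (-3 + (-6 - 681)²)/1358 - 4506174/4509794 = (-3 + (-687)²)*(1/1358) - 4506174*1/4509794 = (-3 + 471969)*(1/1358) - 2253087/2254897 = 471966*(1/1358) - 2253087/2254897 = 235983/679 - 2253087/2254897 = 530587512678/1531075063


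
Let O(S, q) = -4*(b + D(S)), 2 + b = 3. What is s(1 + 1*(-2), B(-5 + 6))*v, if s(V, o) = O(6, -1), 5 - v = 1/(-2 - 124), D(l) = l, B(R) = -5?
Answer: -1262/9 ≈ -140.22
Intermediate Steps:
b = 1 (b = -2 + 3 = 1)
v = 631/126 (v = 5 - 1/(-2 - 124) = 5 - 1/(-126) = 5 - 1*(-1/126) = 5 + 1/126 = 631/126 ≈ 5.0079)
O(S, q) = -4 - 4*S (O(S, q) = -4*(1 + S) = -4 - 4*S)
s(V, o) = -28 (s(V, o) = -4 - 4*6 = -4 - 24 = -28)
s(1 + 1*(-2), B(-5 + 6))*v = -28*631/126 = -1262/9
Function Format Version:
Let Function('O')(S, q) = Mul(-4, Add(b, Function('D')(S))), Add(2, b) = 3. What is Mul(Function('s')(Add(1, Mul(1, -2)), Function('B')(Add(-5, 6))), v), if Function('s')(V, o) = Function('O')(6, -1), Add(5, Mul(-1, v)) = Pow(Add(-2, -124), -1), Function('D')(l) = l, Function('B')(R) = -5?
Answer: Rational(-1262, 9) ≈ -140.22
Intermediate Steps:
b = 1 (b = Add(-2, 3) = 1)
v = Rational(631, 126) (v = Add(5, Mul(-1, Pow(Add(-2, -124), -1))) = Add(5, Mul(-1, Pow(-126, -1))) = Add(5, Mul(-1, Rational(-1, 126))) = Add(5, Rational(1, 126)) = Rational(631, 126) ≈ 5.0079)
Function('O')(S, q) = Add(-4, Mul(-4, S)) (Function('O')(S, q) = Mul(-4, Add(1, S)) = Add(-4, Mul(-4, S)))
Function('s')(V, o) = -28 (Function('s')(V, o) = Add(-4, Mul(-4, 6)) = Add(-4, -24) = -28)
Mul(Function('s')(Add(1, Mul(1, -2)), Function('B')(Add(-5, 6))), v) = Mul(-28, Rational(631, 126)) = Rational(-1262, 9)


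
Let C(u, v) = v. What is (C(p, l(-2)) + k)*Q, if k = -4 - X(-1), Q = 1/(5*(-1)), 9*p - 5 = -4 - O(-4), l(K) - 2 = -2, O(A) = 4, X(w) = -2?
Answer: 2/5 ≈ 0.40000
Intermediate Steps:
l(K) = 0 (l(K) = 2 - 2 = 0)
p = -1/3 (p = 5/9 + (-4 - 1*4)/9 = 5/9 + (-4 - 4)/9 = 5/9 + (1/9)*(-8) = 5/9 - 8/9 = -1/3 ≈ -0.33333)
Q = -1/5 (Q = 1/(-5) = -1/5 ≈ -0.20000)
k = -2 (k = -4 - 1*(-2) = -4 + 2 = -2)
(C(p, l(-2)) + k)*Q = (0 - 2)*(-1/5) = -2*(-1/5) = 2/5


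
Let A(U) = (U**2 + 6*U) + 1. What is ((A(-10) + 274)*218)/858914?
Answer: 4905/61351 ≈ 0.079950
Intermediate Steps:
A(U) = 1 + U**2 + 6*U
((A(-10) + 274)*218)/858914 = (((1 + (-10)**2 + 6*(-10)) + 274)*218)/858914 = (((1 + 100 - 60) + 274)*218)*(1/858914) = ((41 + 274)*218)*(1/858914) = (315*218)*(1/858914) = 68670*(1/858914) = 4905/61351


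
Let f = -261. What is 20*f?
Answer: -5220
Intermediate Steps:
20*f = 20*(-261) = -5220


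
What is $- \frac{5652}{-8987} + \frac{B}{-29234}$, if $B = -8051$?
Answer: $\frac{237584905}{262725958} \approx 0.90431$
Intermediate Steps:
$- \frac{5652}{-8987} + \frac{B}{-29234} = - \frac{5652}{-8987} - \frac{8051}{-29234} = \left(-5652\right) \left(- \frac{1}{8987}\right) - - \frac{8051}{29234} = \frac{5652}{8987} + \frac{8051}{29234} = \frac{237584905}{262725958}$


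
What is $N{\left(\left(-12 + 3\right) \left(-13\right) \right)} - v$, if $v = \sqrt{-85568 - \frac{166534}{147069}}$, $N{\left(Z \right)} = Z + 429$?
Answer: $546 - \frac{i \sqrt{205644404869566}}{49023} \approx 546.0 - 292.52 i$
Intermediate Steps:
$N{\left(Z \right)} = 429 + Z$
$v = \frac{i \sqrt{205644404869566}}{49023}$ ($v = \sqrt{-85568 - \frac{166534}{147069}} = \sqrt{- \frac{12584566726}{147069}} = \frac{i \sqrt{205644404869566}}{49023} \approx 292.52 i$)
$N{\left(\left(-12 + 3\right) \left(-13\right) \right)} - v = \left(429 + \left(-12 + 3\right) \left(-13\right)\right) - \frac{i \sqrt{205644404869566}}{49023} = \left(429 - -117\right) - \frac{i \sqrt{205644404869566}}{49023} = \left(429 + 117\right) - \frac{i \sqrt{205644404869566}}{49023} = 546 - \frac{i \sqrt{205644404869566}}{49023}$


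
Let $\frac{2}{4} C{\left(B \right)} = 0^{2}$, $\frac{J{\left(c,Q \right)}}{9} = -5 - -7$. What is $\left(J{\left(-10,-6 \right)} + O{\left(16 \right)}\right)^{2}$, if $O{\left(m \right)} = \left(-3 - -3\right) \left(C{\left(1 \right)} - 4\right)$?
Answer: $324$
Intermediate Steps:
$J{\left(c,Q \right)} = 18$ ($J{\left(c,Q \right)} = 9 \left(-5 - -7\right) = 9 \left(-5 + 7\right) = 9 \cdot 2 = 18$)
$C{\left(B \right)} = 0$ ($C{\left(B \right)} = 2 \cdot 0^{2} = 2 \cdot 0 = 0$)
$O{\left(m \right)} = 0$ ($O{\left(m \right)} = \left(-3 - -3\right) \left(0 - 4\right) = \left(-3 + 3\right) \left(-4\right) = 0 \left(-4\right) = 0$)
$\left(J{\left(-10,-6 \right)} + O{\left(16 \right)}\right)^{2} = \left(18 + 0\right)^{2} = 18^{2} = 324$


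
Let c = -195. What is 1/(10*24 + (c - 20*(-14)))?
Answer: 1/325 ≈ 0.0030769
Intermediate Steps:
1/(10*24 + (c - 20*(-14))) = 1/(10*24 + (-195 - 20*(-14))) = 1/(240 + (-195 - 1*(-280))) = 1/(240 + (-195 + 280)) = 1/(240 + 85) = 1/325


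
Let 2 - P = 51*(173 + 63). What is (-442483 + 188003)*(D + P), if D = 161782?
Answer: -38107871040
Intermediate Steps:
P = -12034 (P = 2 - 51*(173 + 63) = 2 - 51*236 = 2 - 1*12036 = 2 - 12036 = -12034)
(-442483 + 188003)*(D + P) = (-442483 + 188003)*(161782 - 12034) = -254480*149748 = -38107871040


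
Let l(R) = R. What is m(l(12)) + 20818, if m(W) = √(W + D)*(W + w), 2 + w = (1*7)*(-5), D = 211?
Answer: 20818 - 25*√223 ≈ 20445.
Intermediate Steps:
w = -37 (w = -2 + (1*7)*(-5) = -2 + 7*(-5) = -2 - 35 = -37)
m(W) = √(211 + W)*(-37 + W) (m(W) = √(W + 211)*(W - 37) = √(211 + W)*(-37 + W))
m(l(12)) + 20818 = √(211 + 12)*(-37 + 12) + 20818 = √223*(-25) + 20818 = -25*√223 + 20818 = 20818 - 25*√223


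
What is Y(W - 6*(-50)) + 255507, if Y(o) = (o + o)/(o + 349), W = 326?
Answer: 249120577/975 ≈ 2.5551e+5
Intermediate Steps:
Y(o) = 2*o/(349 + o) (Y(o) = (2*o)/(349 + o) = 2*o/(349 + o))
Y(W - 6*(-50)) + 255507 = 2*(326 - 6*(-50))/(349 + (326 - 6*(-50))) + 255507 = 2*(326 - 1*(-300))/(349 + (326 - 1*(-300))) + 255507 = 2*(326 + 300)/(349 + (326 + 300)) + 255507 = 2*626/(349 + 626) + 255507 = 2*626/975 + 255507 = 2*626*(1/975) + 255507 = 1252/975 + 255507 = 249120577/975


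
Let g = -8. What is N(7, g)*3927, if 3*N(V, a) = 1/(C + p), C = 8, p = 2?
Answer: 1309/10 ≈ 130.90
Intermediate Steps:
N(V, a) = 1/30 (N(V, a) = 1/(3*(8 + 2)) = (1/3)/10 = (1/3)*(1/10) = 1/30)
N(7, g)*3927 = (1/30)*3927 = 1309/10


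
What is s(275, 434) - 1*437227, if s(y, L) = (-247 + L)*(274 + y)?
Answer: -334564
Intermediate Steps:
s(275, 434) - 1*437227 = (-67678 - 247*275 + 274*434 + 434*275) - 1*437227 = (-67678 - 67925 + 118916 + 119350) - 437227 = 102663 - 437227 = -334564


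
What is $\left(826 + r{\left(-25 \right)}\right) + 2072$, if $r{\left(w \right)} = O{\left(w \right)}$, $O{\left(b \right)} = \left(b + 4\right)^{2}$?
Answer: $3339$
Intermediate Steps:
$O{\left(b \right)} = \left(4 + b\right)^{2}$
$r{\left(w \right)} = \left(4 + w\right)^{2}$
$\left(826 + r{\left(-25 \right)}\right) + 2072 = \left(826 + \left(4 - 25\right)^{2}\right) + 2072 = \left(826 + \left(-21\right)^{2}\right) + 2072 = \left(826 + 441\right) + 2072 = 1267 + 2072 = 3339$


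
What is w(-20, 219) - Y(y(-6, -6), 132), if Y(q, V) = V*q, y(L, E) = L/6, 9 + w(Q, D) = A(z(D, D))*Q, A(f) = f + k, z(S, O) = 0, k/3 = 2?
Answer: 3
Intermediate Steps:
k = 6 (k = 3*2 = 6)
A(f) = 6 + f (A(f) = f + 6 = 6 + f)
w(Q, D) = -9 + 6*Q (w(Q, D) = -9 + (6 + 0)*Q = -9 + 6*Q)
y(L, E) = L/6 (y(L, E) = L*(1/6) = L/6)
w(-20, 219) - Y(y(-6, -6), 132) = (-9 + 6*(-20)) - 132*(1/6)*(-6) = (-9 - 120) - 132*(-1) = -129 - 1*(-132) = -129 + 132 = 3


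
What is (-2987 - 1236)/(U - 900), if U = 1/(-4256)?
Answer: 17973088/3830401 ≈ 4.6922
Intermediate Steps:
U = -1/4256 ≈ -0.00023496
(-2987 - 1236)/(U - 900) = (-2987 - 1236)/(-1/4256 - 900) = -4223/(-3830401/4256) = -4223*(-4256/3830401) = 17973088/3830401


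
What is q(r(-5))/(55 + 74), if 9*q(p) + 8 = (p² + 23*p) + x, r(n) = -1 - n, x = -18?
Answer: 82/1161 ≈ 0.070629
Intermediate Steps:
q(p) = -26/9 + p²/9 + 23*p/9 (q(p) = -8/9 + ((p² + 23*p) - 18)/9 = -8/9 + (-18 + p² + 23*p)/9 = -8/9 + (-2 + p²/9 + 23*p/9) = -26/9 + p²/9 + 23*p/9)
q(r(-5))/(55 + 74) = (-26/9 + (-1 - 1*(-5))²/9 + 23*(-1 - 1*(-5))/9)/(55 + 74) = (-26/9 + (-1 + 5)²/9 + 23*(-1 + 5)/9)/129 = (-26/9 + (⅑)*4² + (23/9)*4)/129 = (-26/9 + (⅑)*16 + 92/9)/129 = (-26/9 + 16/9 + 92/9)/129 = (1/129)*(82/9) = 82/1161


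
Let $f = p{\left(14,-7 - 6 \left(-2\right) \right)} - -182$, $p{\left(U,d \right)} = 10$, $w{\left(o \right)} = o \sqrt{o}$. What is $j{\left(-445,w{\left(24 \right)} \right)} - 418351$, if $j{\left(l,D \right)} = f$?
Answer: $-418159$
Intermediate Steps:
$w{\left(o \right)} = o^{\frac{3}{2}}$
$f = 192$ ($f = 10 - -182 = 10 + 182 = 192$)
$j{\left(l,D \right)} = 192$
$j{\left(-445,w{\left(24 \right)} \right)} - 418351 = 192 - 418351 = -418159$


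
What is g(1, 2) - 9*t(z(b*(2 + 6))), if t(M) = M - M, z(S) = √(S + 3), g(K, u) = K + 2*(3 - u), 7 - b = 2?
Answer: 3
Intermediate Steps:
b = 5 (b = 7 - 1*2 = 7 - 2 = 5)
g(K, u) = 6 + K - 2*u (g(K, u) = K + (6 - 2*u) = 6 + K - 2*u)
z(S) = √(3 + S)
t(M) = 0
g(1, 2) - 9*t(z(b*(2 + 6))) = (6 + 1 - 2*2) - 9*0 = (6 + 1 - 4) + 0 = 3 + 0 = 3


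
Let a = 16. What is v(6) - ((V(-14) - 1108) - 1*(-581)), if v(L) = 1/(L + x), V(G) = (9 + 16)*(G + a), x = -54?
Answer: 22895/48 ≈ 476.98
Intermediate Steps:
V(G) = 400 + 25*G (V(G) = (9 + 16)*(G + 16) = 25*(16 + G) = 400 + 25*G)
v(L) = 1/(-54 + L) (v(L) = 1/(L - 54) = 1/(-54 + L))
v(6) - ((V(-14) - 1108) - 1*(-581)) = 1/(-54 + 6) - (((400 + 25*(-14)) - 1108) - 1*(-581)) = 1/(-48) - (((400 - 350) - 1108) + 581) = -1/48 - ((50 - 1108) + 581) = -1/48 - (-1058 + 581) = -1/48 - 1*(-477) = -1/48 + 477 = 22895/48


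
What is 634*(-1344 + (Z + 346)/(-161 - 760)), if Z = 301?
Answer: -785190614/921 ≈ -8.5254e+5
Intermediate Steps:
634*(-1344 + (Z + 346)/(-161 - 760)) = 634*(-1344 + (301 + 346)/(-161 - 760)) = 634*(-1344 + 647/(-921)) = 634*(-1344 + 647*(-1/921)) = 634*(-1344 - 647/921) = 634*(-1238471/921) = -785190614/921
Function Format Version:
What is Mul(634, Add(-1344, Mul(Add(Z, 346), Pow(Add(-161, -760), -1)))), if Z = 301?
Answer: Rational(-785190614, 921) ≈ -8.5254e+5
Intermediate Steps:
Mul(634, Add(-1344, Mul(Add(Z, 346), Pow(Add(-161, -760), -1)))) = Mul(634, Add(-1344, Mul(Add(301, 346), Pow(Add(-161, -760), -1)))) = Mul(634, Add(-1344, Mul(647, Pow(-921, -1)))) = Mul(634, Add(-1344, Mul(647, Rational(-1, 921)))) = Mul(634, Add(-1344, Rational(-647, 921))) = Mul(634, Rational(-1238471, 921)) = Rational(-785190614, 921)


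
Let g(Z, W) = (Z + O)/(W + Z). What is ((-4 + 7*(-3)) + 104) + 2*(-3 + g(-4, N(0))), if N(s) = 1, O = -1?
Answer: 229/3 ≈ 76.333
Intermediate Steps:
g(Z, W) = (-1 + Z)/(W + Z) (g(Z, W) = (Z - 1)/(W + Z) = (-1 + Z)/(W + Z))
((-4 + 7*(-3)) + 104) + 2*(-3 + g(-4, N(0))) = ((-4 + 7*(-3)) + 104) + 2*(-3 + (-1 - 4)/(1 - 4)) = ((-4 - 21) + 104) + 2*(-3 - 5/(-3)) = (-25 + 104) + 2*(-3 - ⅓*(-5)) = 79 + 2*(-3 + 5/3) = 79 + 2*(-4/3) = 79 - 8/3 = 229/3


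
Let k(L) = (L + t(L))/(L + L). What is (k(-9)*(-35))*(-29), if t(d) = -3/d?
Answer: 13195/27 ≈ 488.70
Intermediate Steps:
k(L) = (L - 3/L)/(2*L) (k(L) = (L - 3/L)/(L + L) = (L - 3/L)/((2*L)) = (L - 3/L)*(1/(2*L)) = (L - 3/L)/(2*L))
(k(-9)*(-35))*(-29) = (((½)*(-3 + (-9)²)/(-9)²)*(-35))*(-29) = (((½)*(1/81)*(-3 + 81))*(-35))*(-29) = (((½)*(1/81)*78)*(-35))*(-29) = ((13/27)*(-35))*(-29) = -455/27*(-29) = 13195/27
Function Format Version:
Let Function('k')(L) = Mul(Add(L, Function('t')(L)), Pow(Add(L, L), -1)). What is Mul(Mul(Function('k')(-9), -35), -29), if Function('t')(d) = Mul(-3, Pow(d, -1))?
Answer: Rational(13195, 27) ≈ 488.70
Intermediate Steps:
Function('k')(L) = Mul(Rational(1, 2), Pow(L, -1), Add(L, Mul(-3, Pow(L, -1)))) (Function('k')(L) = Mul(Add(L, Mul(-3, Pow(L, -1))), Pow(Add(L, L), -1)) = Mul(Add(L, Mul(-3, Pow(L, -1))), Pow(Mul(2, L), -1)) = Mul(Add(L, Mul(-3, Pow(L, -1))), Mul(Rational(1, 2), Pow(L, -1))) = Mul(Rational(1, 2), Pow(L, -1), Add(L, Mul(-3, Pow(L, -1)))))
Mul(Mul(Function('k')(-9), -35), -29) = Mul(Mul(Mul(Rational(1, 2), Pow(-9, -2), Add(-3, Pow(-9, 2))), -35), -29) = Mul(Mul(Mul(Rational(1, 2), Rational(1, 81), Add(-3, 81)), -35), -29) = Mul(Mul(Mul(Rational(1, 2), Rational(1, 81), 78), -35), -29) = Mul(Mul(Rational(13, 27), -35), -29) = Mul(Rational(-455, 27), -29) = Rational(13195, 27)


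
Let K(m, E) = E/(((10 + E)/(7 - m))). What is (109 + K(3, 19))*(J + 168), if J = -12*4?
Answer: 388440/29 ≈ 13394.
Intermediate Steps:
J = -48
K(m, E) = E*(7 - m)/(10 + E) (K(m, E) = E/(((10 + E)/(7 - m))) = ((7 - m)/(10 + E))*E = E*(7 - m)/(10 + E))
(109 + K(3, 19))*(J + 168) = (109 + 19*(7 - 1*3)/(10 + 19))*(-48 + 168) = (109 + 19*(7 - 3)/29)*120 = (109 + 19*(1/29)*4)*120 = (109 + 76/29)*120 = (3237/29)*120 = 388440/29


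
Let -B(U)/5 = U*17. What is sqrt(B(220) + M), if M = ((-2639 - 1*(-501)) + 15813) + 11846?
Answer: sqrt(6821) ≈ 82.589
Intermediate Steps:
B(U) = -85*U (B(U) = -5*U*17 = -85*U)
M = 25521 (M = ((-2639 + 501) + 15813) + 11846 = (-2138 + 15813) + 11846 = 13675 + 11846 = 25521)
sqrt(B(220) + M) = sqrt(-85*220 + 25521) = sqrt(-18700 + 25521) = sqrt(6821)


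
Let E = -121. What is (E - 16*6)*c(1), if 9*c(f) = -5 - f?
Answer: 434/3 ≈ 144.67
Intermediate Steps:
c(f) = -5/9 - f/9 (c(f) = (-5 - f)/9 = -5/9 - f/9)
(E - 16*6)*c(1) = (-121 - 16*6)*(-5/9 - ⅑*1) = (-121 - 96)*(-5/9 - ⅑) = -217*(-⅔) = 434/3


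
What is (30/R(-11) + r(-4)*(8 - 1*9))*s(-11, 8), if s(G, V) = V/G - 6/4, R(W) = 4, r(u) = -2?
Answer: -931/44 ≈ -21.159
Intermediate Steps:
s(G, V) = -3/2 + V/G (s(G, V) = V/G - 6*¼ = V/G - 3/2 = -3/2 + V/G)
(30/R(-11) + r(-4)*(8 - 1*9))*s(-11, 8) = (30/4 - 2*(8 - 1*9))*(-3/2 + 8/(-11)) = (30*(¼) - 2*(8 - 9))*(-3/2 + 8*(-1/11)) = (15/2 - 2*(-1))*(-3/2 - 8/11) = (15/2 + 2)*(-49/22) = (19/2)*(-49/22) = -931/44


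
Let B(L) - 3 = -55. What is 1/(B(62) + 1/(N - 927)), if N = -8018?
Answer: -8945/465141 ≈ -0.019231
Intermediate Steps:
B(L) = -52 (B(L) = 3 - 55 = -52)
1/(B(62) + 1/(N - 927)) = 1/(-52 + 1/(-8018 - 927)) = 1/(-52 + 1/(-8945)) = 1/(-52 - 1/8945) = 1/(-465141/8945) = -8945/465141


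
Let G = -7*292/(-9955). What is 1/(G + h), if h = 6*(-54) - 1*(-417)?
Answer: 9955/927859 ≈ 0.010729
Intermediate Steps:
G = 2044/9955 (G = -2044*(-1/9955) = 2044/9955 ≈ 0.20532)
h = 93 (h = -324 + 417 = 93)
1/(G + h) = 1/(2044/9955 + 93) = 1/(927859/9955) = 9955/927859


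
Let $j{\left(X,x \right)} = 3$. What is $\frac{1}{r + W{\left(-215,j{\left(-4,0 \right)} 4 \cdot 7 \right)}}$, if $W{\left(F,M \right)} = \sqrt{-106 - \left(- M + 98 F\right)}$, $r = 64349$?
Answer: $\frac{64349}{4140772753} - \frac{2 \sqrt{5262}}{4140772753} \approx 1.5505 \cdot 10^{-5}$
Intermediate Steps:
$W{\left(F,M \right)} = \sqrt{-106 + M - 98 F}$ ($W{\left(F,M \right)} = \sqrt{-106 - \left(- M + 98 F\right)} = \sqrt{-106 + M - 98 F}$)
$\frac{1}{r + W{\left(-215,j{\left(-4,0 \right)} 4 \cdot 7 \right)}} = \frac{1}{64349 + \sqrt{-106 + 3 \cdot 4 \cdot 7 - -21070}} = \frac{1}{64349 + \sqrt{-106 + 12 \cdot 7 + 21070}} = \frac{1}{64349 + \sqrt{-106 + 84 + 21070}} = \frac{1}{64349 + \sqrt{21048}} = \frac{1}{64349 + 2 \sqrt{5262}}$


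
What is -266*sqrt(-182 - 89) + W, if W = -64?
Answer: -64 - 266*I*sqrt(271) ≈ -64.0 - 4378.9*I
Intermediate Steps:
-266*sqrt(-182 - 89) + W = -266*sqrt(-182 - 89) - 64 = -266*I*sqrt(271) - 64 = -64 - 266*I*sqrt(271)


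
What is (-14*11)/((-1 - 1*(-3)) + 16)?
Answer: -77/9 ≈ -8.5556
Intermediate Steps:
(-14*11)/((-1 - 1*(-3)) + 16) = -154/((-1 + 3) + 16) = -154/(2 + 16) = -154/18 = -154*1/18 = -77/9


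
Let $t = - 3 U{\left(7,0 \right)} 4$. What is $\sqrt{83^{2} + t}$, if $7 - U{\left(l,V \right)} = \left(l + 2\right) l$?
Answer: $\sqrt{7561} \approx 86.954$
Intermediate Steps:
$U{\left(l,V \right)} = 7 - l \left(2 + l\right)$ ($U{\left(l,V \right)} = 7 - \left(l + 2\right) l = 7 - \left(2 + l\right) l = 7 - l \left(2 + l\right)$)
$t = 672$ ($t = - 3 \left(7 - 7^{2} - 14\right) 4 = - 3 \left(7 - 49 - 14\right) 4 = \left(-3\right) \left(-56\right) 4 = 168 \cdot 4 = 672$)
$\sqrt{83^{2} + t} = \sqrt{83^{2} + 672} = \sqrt{6889 + 672} = \sqrt{7561}$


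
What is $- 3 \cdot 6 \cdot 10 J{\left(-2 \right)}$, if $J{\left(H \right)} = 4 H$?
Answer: $1440$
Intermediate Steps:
$- 3 \cdot 6 \cdot 10 J{\left(-2 \right)} = - 3 \cdot 6 \cdot 10 \cdot 4 \left(-2\right) = \left(-3\right) 60 \left(-8\right) = \left(-180\right) \left(-8\right) = 1440$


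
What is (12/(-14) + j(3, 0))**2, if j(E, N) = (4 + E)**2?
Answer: 113569/49 ≈ 2317.7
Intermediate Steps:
(12/(-14) + j(3, 0))**2 = (12/(-14) + (4 + 3)**2)**2 = (12*(-1/14) + 7**2)**2 = (-6/7 + 49)**2 = (337/7)**2 = 113569/49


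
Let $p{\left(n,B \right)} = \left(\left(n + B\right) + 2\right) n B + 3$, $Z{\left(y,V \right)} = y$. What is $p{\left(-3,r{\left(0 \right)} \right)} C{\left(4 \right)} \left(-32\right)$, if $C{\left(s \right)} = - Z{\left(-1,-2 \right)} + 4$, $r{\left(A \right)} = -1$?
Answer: $480$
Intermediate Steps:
$p{\left(n,B \right)} = 3 + B n \left(2 + B + n\right)$ ($p{\left(n,B \right)} = \left(\left(B + n\right) + 2\right) n B + 3 = \left(2 + B + n\right) n B + 3 = n \left(2 + B + n\right) B + 3 = B n \left(2 + B + n\right) + 3 = 3 + B n \left(2 + B + n\right)$)
$C{\left(s \right)} = 5$ ($C{\left(s \right)} = \left(-1\right) \left(-1\right) + 4 = 1 + 4 = 5$)
$p{\left(-3,r{\left(0 \right)} \right)} C{\left(4 \right)} \left(-32\right) = \left(3 - \left(-3\right)^{2} - 3 \left(-1\right)^{2} + 2 \left(-1\right) \left(-3\right)\right) 5 \left(-32\right) = \left(3 - 9 - 3 + 6\right) 5 \left(-32\right) = \left(-3\right) 5 \left(-32\right) = \left(-15\right) \left(-32\right) = 480$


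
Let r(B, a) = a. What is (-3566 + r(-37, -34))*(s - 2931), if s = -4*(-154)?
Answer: 8334000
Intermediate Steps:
s = 616
(-3566 + r(-37, -34))*(s - 2931) = (-3566 - 34)*(616 - 2931) = -3600*(-2315) = 8334000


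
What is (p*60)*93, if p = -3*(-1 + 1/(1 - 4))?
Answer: 22320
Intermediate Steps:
p = 4 (p = -3*(-1 + 1/(-3)) = -3*(-1 - 1/3) = -3*(-4/3) = 4)
(p*60)*93 = (4*60)*93 = 240*93 = 22320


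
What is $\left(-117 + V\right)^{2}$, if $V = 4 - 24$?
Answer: $18769$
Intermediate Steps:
$V = -20$ ($V = 4 - 24 = -20$)
$\left(-117 + V\right)^{2} = \left(-117 - 20\right)^{2} = \left(-137\right)^{2} = 18769$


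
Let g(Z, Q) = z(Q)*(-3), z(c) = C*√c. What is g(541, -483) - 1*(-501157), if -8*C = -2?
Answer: 501157 - 3*I*√483/4 ≈ 5.0116e+5 - 16.483*I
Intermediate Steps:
C = ¼ (C = -⅛*(-2) = ¼ ≈ 0.25000)
z(c) = √c/4
g(Z, Q) = -3*√Q/4 (g(Z, Q) = (√Q/4)*(-3) = -3*√Q/4)
g(541, -483) - 1*(-501157) = -3*I*√483/4 - 1*(-501157) = -3*I*√483/4 + 501157 = 501157 - 3*I*√483/4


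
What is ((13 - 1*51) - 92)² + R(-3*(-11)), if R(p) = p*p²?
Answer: 52837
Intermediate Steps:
R(p) = p³
((13 - 1*51) - 92)² + R(-3*(-11)) = ((13 - 1*51) - 92)² + (-3*(-11))³ = ((13 - 51) - 92)² + 33³ = (-38 - 92)² + 35937 = (-130)² + 35937 = 16900 + 35937 = 52837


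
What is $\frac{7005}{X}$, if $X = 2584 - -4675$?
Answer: $\frac{7005}{7259} \approx 0.96501$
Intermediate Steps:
$X = 7259$ ($X = 2584 + 4675 = 7259$)
$\frac{7005}{X} = \frac{7005}{7259}$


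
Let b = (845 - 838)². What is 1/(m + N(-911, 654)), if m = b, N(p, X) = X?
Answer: 1/703 ≈ 0.0014225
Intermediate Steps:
b = 49 (b = 7² = 49)
m = 49
1/(m + N(-911, 654)) = 1/(49 + 654) = 1/703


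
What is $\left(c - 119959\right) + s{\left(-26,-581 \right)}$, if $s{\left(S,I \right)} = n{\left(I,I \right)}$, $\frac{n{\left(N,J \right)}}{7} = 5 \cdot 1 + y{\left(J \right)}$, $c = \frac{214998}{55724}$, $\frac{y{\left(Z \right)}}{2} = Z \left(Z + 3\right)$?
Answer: $\frac{127650640635}{27862} \approx 4.5815 \cdot 10^{6}$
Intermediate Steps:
$y{\left(Z \right)} = 2 Z \left(3 + Z\right)$ ($y{\left(Z \right)} = 2 Z \left(Z + 3\right) = 2 Z \left(3 + Z\right)$)
$c = \frac{107499}{27862}$ ($c = 214998 \cdot \frac{1}{55724} = \frac{107499}{27862} \approx 3.8583$)
$n{\left(N,J \right)} = 35 + 14 J \left(3 + J\right)$ ($n{\left(N,J \right)} = 7 \left(5 \cdot 1 + 2 J \left(3 + J\right)\right) = 7 \left(5 + 2 J \left(3 + J\right)\right) = 35 + 14 J \left(3 + J\right)$)
$s{\left(S,I \right)} = 35 + 14 I \left(3 + I\right)$
$\left(c - 119959\right) + s{\left(-26,-581 \right)} = \left(\frac{107499}{27862} - 119959\right) + \left(35 + 14 \left(-581\right) \left(3 - 581\right)\right) = - \frac{3342190159}{27862} + \left(35 + 14 \left(-581\right) \left(-578\right)\right) = - \frac{3342190159}{27862} + \left(35 + 4701452\right) = - \frac{3342190159}{27862} + 4701487 = \frac{127650640635}{27862}$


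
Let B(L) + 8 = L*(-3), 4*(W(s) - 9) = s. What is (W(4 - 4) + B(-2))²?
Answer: 49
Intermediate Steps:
W(s) = 9 + s/4
B(L) = -8 - 3*L (B(L) = -8 + L*(-3) = -8 - 3*L)
(W(4 - 4) + B(-2))² = ((9 + (4 - 4)/4) + (-8 - 3*(-2)))² = ((9 + (¼)*0) + (-8 + 6))² = ((9 + 0) - 2)² = (9 - 2)² = 7² = 49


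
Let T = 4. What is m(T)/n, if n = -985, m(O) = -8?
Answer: 8/985 ≈ 0.0081218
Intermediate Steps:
m(T)/n = -8/(-985) = -8*(-1/985) = 8/985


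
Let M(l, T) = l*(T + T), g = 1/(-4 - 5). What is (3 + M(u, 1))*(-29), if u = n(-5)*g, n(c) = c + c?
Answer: -1363/9 ≈ -151.44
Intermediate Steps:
n(c) = 2*c
g = -⅑ (g = 1/(-9) = -⅑ ≈ -0.11111)
u = 10/9 (u = (2*(-5))*(-⅑) = -10*(-⅑) = 10/9 ≈ 1.1111)
M(l, T) = 2*T*l (M(l, T) = l*(2*T) = 2*T*l)
(3 + M(u, 1))*(-29) = (3 + 2*1*(10/9))*(-29) = (3 + 20/9)*(-29) = (47/9)*(-29) = -1363/9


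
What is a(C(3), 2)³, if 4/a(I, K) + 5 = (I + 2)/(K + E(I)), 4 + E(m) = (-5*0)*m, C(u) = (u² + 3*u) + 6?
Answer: -8/729 ≈ -0.010974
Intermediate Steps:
C(u) = 6 + u² + 3*u
E(m) = -4 (E(m) = -4 + (-5*0)*m = -4 + 0*m = -4 + 0 = -4)
a(I, K) = 4/(-5 + (2 + I)/(-4 + K)) (a(I, K) = 4/(-5 + (I + 2)/(K - 4)) = 4/(-5 + (2 + I)/(-4 + K)))
a(C(3), 2)³ = (4*(-4 + 2)/(22 + (6 + 3² + 3*3) - 5*2))³ = (4*(-2)/(22 + (6 + 9 + 9) - 10))³ = (4*(-2)/(22 + 24 - 10))³ = (4*(-2)/36)³ = (4*(1/36)*(-2))³ = (-2/9)³ = -8/729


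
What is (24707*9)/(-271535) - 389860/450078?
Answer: -102970664707/61105964865 ≈ -1.6851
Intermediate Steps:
(24707*9)/(-271535) - 389860/450078 = 222363*(-1/271535) - 389860*1/450078 = -222363/271535 - 194930/225039 = -102970664707/61105964865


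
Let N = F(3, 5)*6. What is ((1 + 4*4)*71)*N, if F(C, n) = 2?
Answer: 14484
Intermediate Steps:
N = 12 (N = 2*6 = 12)
((1 + 4*4)*71)*N = ((1 + 4*4)*71)*12 = ((1 + 16)*71)*12 = (17*71)*12 = 1207*12 = 14484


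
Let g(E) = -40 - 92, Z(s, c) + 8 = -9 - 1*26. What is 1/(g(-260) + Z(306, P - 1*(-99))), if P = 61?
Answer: -1/175 ≈ -0.0057143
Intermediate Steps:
Z(s, c) = -43 (Z(s, c) = -8 + (-9 - 1*26) = -8 + (-9 - 26) = -8 - 35 = -43)
g(E) = -132
1/(g(-260) + Z(306, P - 1*(-99))) = 1/(-132 - 43) = 1/(-175) = -1/175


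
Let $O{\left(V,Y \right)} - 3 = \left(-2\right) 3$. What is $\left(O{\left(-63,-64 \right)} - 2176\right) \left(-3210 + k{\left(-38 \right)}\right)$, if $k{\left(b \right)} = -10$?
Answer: $7016380$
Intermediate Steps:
$O{\left(V,Y \right)} = -3$ ($O{\left(V,Y \right)} = 3 - 6 = -3$)
$\left(O{\left(-63,-64 \right)} - 2176\right) \left(-3210 + k{\left(-38 \right)}\right) = \left(-3 - 2176\right) \left(-3210 - 10\right) = \left(-2179\right) \left(-3220\right) = 7016380$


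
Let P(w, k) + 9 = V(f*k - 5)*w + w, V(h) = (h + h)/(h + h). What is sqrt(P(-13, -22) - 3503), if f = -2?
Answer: I*sqrt(3538) ≈ 59.481*I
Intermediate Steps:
V(h) = 1 (V(h) = (2*h)/((2*h)) = (2*h)*(1/(2*h)) = 1)
P(w, k) = -9 + 2*w (P(w, k) = -9 + (1*w + w) = -9 + (w + w) = -9 + 2*w)
sqrt(P(-13, -22) - 3503) = sqrt((-9 + 2*(-13)) - 3503) = sqrt((-9 - 26) - 3503) = sqrt(-35 - 3503) = sqrt(-3538) = I*sqrt(3538)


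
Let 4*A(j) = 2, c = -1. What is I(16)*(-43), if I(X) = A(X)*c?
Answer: 43/2 ≈ 21.500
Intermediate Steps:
A(j) = 1/2 (A(j) = (1/4)*2 = 1/2)
I(X) = -1/2 (I(X) = (1/2)*(-1) = -1/2)
I(16)*(-43) = -1/2*(-43) = 43/2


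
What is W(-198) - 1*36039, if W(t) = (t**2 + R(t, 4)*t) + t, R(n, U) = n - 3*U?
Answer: 44547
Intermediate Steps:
W(t) = t + t**2 + t*(-12 + t) (W(t) = (t**2 + (t - 3*4)*t) + t = (t**2 + (t - 12)*t) + t = (t**2 + (-12 + t)*t) + t = (t**2 + t*(-12 + t)) + t = t + t**2 + t*(-12 + t))
W(-198) - 1*36039 = -198*(-11 + 2*(-198)) - 1*36039 = -198*(-11 - 396) - 36039 = -198*(-407) - 36039 = 80586 - 36039 = 44547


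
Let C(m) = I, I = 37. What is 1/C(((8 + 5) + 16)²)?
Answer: 1/37 ≈ 0.027027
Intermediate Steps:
C(m) = 37
1/C(((8 + 5) + 16)²) = 1/37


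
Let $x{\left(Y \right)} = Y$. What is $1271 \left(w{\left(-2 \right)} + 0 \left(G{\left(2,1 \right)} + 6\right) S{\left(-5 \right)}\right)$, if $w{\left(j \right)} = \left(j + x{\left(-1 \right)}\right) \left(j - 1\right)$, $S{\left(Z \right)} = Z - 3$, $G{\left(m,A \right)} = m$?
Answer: $11439$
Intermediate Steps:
$S{\left(Z \right)} = -3 + Z$
$w{\left(j \right)} = \left(-1 + j\right)^{2}$ ($w{\left(j \right)} = \left(j - 1\right) \left(j - 1\right) = \left(-1 + j\right) \left(-1 + j\right) = \left(-1 + j\right)^{2}$)
$1271 \left(w{\left(-2 \right)} + 0 \left(G{\left(2,1 \right)} + 6\right) S{\left(-5 \right)}\right) = 1271 \left(\left(1 + \left(-2\right)^{2} - -4\right) + 0 \left(2 + 6\right) \left(-3 - 5\right)\right) = 1271 \left(\left(1 + 4 + 4\right) + 0 \cdot 8 \left(-8\right)\right) = 1271 \left(9 + 0 \left(-64\right)\right) = 1271 \left(9 + 0\right) = 1271 \cdot 9 = 11439$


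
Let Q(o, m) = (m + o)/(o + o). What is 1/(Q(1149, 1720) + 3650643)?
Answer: 2298/8389180483 ≈ 2.7392e-7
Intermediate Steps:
Q(o, m) = (m + o)/(2*o) (Q(o, m) = (m + o)/((2*o)) = (m + o)*(1/(2*o)) = (m + o)/(2*o))
1/(Q(1149, 1720) + 3650643) = 1/((½)*(1720 + 1149)/1149 + 3650643) = 1/((½)*(1/1149)*2869 + 3650643) = 1/(2869/2298 + 3650643) = 1/(8389180483/2298) = 2298/8389180483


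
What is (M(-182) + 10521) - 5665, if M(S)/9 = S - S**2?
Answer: -294898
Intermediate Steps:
M(S) = -9*S**2 + 9*S (M(S) = 9*(S - S**2) = -9*S**2 + 9*S)
(M(-182) + 10521) - 5665 = (9*(-182)*(1 - 1*(-182)) + 10521) - 5665 = (9*(-182)*(1 + 182) + 10521) - 5665 = (9*(-182)*183 + 10521) - 5665 = (-299754 + 10521) - 5665 = -289233 - 5665 = -294898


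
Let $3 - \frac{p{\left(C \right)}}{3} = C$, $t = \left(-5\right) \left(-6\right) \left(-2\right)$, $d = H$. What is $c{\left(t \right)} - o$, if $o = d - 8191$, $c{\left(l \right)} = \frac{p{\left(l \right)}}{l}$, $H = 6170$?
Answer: $\frac{40357}{20} \approx 2017.8$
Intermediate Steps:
$d = 6170$
$t = -60$ ($t = 30 \left(-2\right) = -60$)
$p{\left(C \right)} = 9 - 3 C$
$c{\left(l \right)} = \frac{9 - 3 l}{l}$
$o = -2021$ ($o = 6170 - 8191 = -2021$)
$c{\left(t \right)} - o = \left(-3 + \frac{9}{-60}\right) - -2021 = \left(-3 + 9 \left(- \frac{1}{60}\right)\right) + 2021 = \left(-3 - \frac{3}{20}\right) + 2021 = - \frac{63}{20} + 2021 = \frac{40357}{20}$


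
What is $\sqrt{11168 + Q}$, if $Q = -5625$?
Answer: $\sqrt{5543} \approx 74.451$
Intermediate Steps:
$\sqrt{11168 + Q} = \sqrt{11168 - 5625} = \sqrt{5543}$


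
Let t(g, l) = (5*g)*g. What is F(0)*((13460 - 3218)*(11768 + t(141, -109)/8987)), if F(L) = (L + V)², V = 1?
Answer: 1084201947882/8987 ≈ 1.2064e+8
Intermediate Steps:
t(g, l) = 5*g²
F(L) = (1 + L)² (F(L) = (L + 1)² = (1 + L)²)
F(0)*((13460 - 3218)*(11768 + t(141, -109)/8987)) = (1 + 0)²*((13460 - 3218)*(11768 + (5*141²)/8987)) = 1²*(10242*(11768 + (5*19881)*(1/8987))) = 1*(10242*(11768 + 99405*(1/8987))) = 1*(10242*(11768 + 99405/8987)) = 1*(10242*(105858421/8987)) = 1*(1084201947882/8987) = 1084201947882/8987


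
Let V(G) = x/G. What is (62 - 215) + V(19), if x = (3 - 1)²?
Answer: -2903/19 ≈ -152.79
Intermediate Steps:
x = 4 (x = 2² = 4)
V(G) = 4/G
(62 - 215) + V(19) = (62 - 215) + 4/19 = -153 + 4*(1/19) = -153 + 4/19 = -2903/19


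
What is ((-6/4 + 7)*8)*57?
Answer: 2508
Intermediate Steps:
((-6/4 + 7)*8)*57 = ((-6*¼ + 7)*8)*57 = ((-3/2 + 7)*8)*57 = ((11/2)*8)*57 = 44*57 = 2508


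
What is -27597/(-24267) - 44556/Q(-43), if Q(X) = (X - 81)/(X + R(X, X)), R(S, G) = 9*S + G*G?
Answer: 127856968618/250759 ≈ 5.0988e+5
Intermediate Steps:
R(S, G) = G² + 9*S (R(S, G) = 9*S + G² = G² + 9*S)
Q(X) = (-81 + X)/(X² + 10*X) (Q(X) = (X - 81)/(X + (X² + 9*X)) = (-81 + X)/(X² + 10*X))
-27597/(-24267) - 44556/Q(-43) = -27597/(-24267) - 44556*(-43*(10 - 43)/(-81 - 43)) = -27597*(-1/24267) - 44556/((-1/43*(-124)/(-33))) = 9199/8089 - 44556/((-1/43*(-1/33)*(-124))) = 9199/8089 - 44556/(-124/1419) = 9199/8089 - 44556*(-1419/124) = 9199/8089 + 15806241/31 = 127856968618/250759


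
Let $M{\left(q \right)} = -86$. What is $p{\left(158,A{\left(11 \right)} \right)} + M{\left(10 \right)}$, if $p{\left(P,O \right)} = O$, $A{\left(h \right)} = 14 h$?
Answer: $68$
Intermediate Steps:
$p{\left(158,A{\left(11 \right)} \right)} + M{\left(10 \right)} = 14 \cdot 11 - 86 = 154 - 86 = 68$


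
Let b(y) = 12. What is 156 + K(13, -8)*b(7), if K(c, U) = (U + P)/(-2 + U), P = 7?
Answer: 786/5 ≈ 157.20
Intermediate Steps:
K(c, U) = (7 + U)/(-2 + U) (K(c, U) = (U + 7)/(-2 + U) = (7 + U)/(-2 + U))
156 + K(13, -8)*b(7) = 156 + ((7 - 8)/(-2 - 8))*12 = 156 + (-1/(-10))*12 = 156 - ⅒*(-1)*12 = 156 + (⅒)*12 = 156 + 6/5 = 786/5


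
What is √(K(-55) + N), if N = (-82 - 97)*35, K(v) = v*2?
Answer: 5*I*√255 ≈ 79.844*I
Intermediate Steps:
K(v) = 2*v
N = -6265 (N = -179*35 = -6265)
√(K(-55) + N) = √(2*(-55) - 6265) = √(-110 - 6265) = √(-6375) = 5*I*√255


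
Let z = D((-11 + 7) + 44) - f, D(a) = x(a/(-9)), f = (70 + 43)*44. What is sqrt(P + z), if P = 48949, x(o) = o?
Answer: sqrt(395753)/3 ≈ 209.70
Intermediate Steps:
f = 4972 (f = 113*44 = 4972)
D(a) = -a/9 (D(a) = a/(-9) = a*(-1/9) = -a/9)
z = -44788/9 (z = -((-11 + 7) + 44)/9 - 1*4972 = -(-4 + 44)/9 - 4972 = -1/9*40 - 4972 = -40/9 - 4972 = -44788/9 ≈ -4976.4)
sqrt(P + z) = sqrt(48949 - 44788/9) = sqrt(395753/9) = sqrt(395753)/3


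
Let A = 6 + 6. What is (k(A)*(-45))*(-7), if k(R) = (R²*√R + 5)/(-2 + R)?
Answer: 315/2 + 9072*√3 ≈ 15871.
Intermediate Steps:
A = 12
k(R) = (5 + R^(5/2))/(-2 + R) (k(R) = (R^(5/2) + 5)/(-2 + R) = (5 + R^(5/2))/(-2 + R))
(k(A)*(-45))*(-7) = (((5 + 12^(5/2))/(-2 + 12))*(-45))*(-7) = (((5 + 288*√3)/10)*(-45))*(-7) = ((½ + 144*√3/5)*(-45))*(-7) = (-45/2 - 1296*√3)*(-7) = 315/2 + 9072*√3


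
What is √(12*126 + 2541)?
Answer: √4053 ≈ 63.663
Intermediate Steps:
√(12*126 + 2541) = √(1512 + 2541) = √4053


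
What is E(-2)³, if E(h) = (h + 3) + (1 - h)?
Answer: 64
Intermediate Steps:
E(h) = 4 (E(h) = (3 + h) + (1 - h) = 4)
E(-2)³ = 4³ = 64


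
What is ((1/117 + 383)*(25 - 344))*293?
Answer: -4188443204/117 ≈ -3.5799e+7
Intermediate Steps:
((1/117 + 383)*(25 - 344))*293 = ((1/117 + 383)*(-319))*293 = ((44812/117)*(-319))*293 = -14295028/117*293 = -4188443204/117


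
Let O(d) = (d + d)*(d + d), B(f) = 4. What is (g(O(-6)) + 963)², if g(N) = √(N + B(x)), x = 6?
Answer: 927517 + 3852*√37 ≈ 9.5095e+5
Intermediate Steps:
O(d) = 4*d² (O(d) = (2*d)*(2*d) = 4*d²)
g(N) = √(4 + N) (g(N) = √(N + 4) = √(4 + N))
(g(O(-6)) + 963)² = (√(4 + 4*(-6)²) + 963)² = (√(4 + 4*36) + 963)² = (√(4 + 144) + 963)² = (√148 + 963)² = (2*√37 + 963)² = (963 + 2*√37)²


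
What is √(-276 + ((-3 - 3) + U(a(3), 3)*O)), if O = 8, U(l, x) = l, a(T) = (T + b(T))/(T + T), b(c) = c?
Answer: I*√274 ≈ 16.553*I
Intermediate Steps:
a(T) = 1 (a(T) = (T + T)/(T + T) = (2*T)/((2*T)) = (2*T)*(1/(2*T)) = 1)
√(-276 + ((-3 - 3) + U(a(3), 3)*O)) = √(-276 + ((-3 - 3) + 1*8)) = √(-276 + (-6 + 8)) = √(-276 + 2) = √(-274) = I*√274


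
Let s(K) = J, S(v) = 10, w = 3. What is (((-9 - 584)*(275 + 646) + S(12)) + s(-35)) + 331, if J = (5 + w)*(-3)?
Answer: -545836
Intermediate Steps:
J = -24 (J = (5 + 3)*(-3) = 8*(-3) = -24)
s(K) = -24
(((-9 - 584)*(275 + 646) + S(12)) + s(-35)) + 331 = (((-9 - 584)*(275 + 646) + 10) - 24) + 331 = ((-593*921 + 10) - 24) + 331 = ((-546153 + 10) - 24) + 331 = (-546143 - 24) + 331 = -546167 + 331 = -545836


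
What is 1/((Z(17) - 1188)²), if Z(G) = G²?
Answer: 1/808201 ≈ 1.2373e-6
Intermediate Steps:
1/((Z(17) - 1188)²) = 1/((17² - 1188)²) = 1/((289 - 1188)²) = 1/((-899)²) = 1/808201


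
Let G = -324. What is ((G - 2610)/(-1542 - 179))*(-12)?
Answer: -35208/1721 ≈ -20.458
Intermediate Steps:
((G - 2610)/(-1542 - 179))*(-12) = ((-324 - 2610)/(-1542 - 179))*(-12) = -2934/(-1721)*(-12) = -2934*(-1/1721)*(-12) = (2934/1721)*(-12) = -35208/1721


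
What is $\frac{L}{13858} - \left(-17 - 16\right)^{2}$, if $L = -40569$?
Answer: $- \frac{15131931}{13858} \approx -1091.9$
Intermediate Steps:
$\frac{L}{13858} - \left(-17 - 16\right)^{2} = - \frac{40569}{13858} - \left(-17 - 16\right)^{2} = \left(-40569\right) \frac{1}{13858} - \left(-33\right)^{2} = - \frac{40569}{13858} - 1089 = - \frac{15131931}{13858}$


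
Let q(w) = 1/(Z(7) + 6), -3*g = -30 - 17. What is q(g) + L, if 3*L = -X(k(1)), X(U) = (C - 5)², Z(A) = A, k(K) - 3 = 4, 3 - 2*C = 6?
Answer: -2185/156 ≈ -14.006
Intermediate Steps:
C = -3/2 (C = 3/2 - ½*6 = 3/2 - 3 = -3/2 ≈ -1.5000)
k(K) = 7 (k(K) = 3 + 4 = 7)
g = 47/3 (g = -(-30 - 17)/3 = -⅓*(-47) = 47/3 ≈ 15.667)
X(U) = 169/4 (X(U) = (-3/2 - 5)² = (-13/2)² = 169/4)
q(w) = 1/13 (q(w) = 1/(7 + 6) = 1/13)
L = -169/12 (L = (-1*169/4)/3 = (⅓)*(-169/4) = -169/12 ≈ -14.083)
q(g) + L = 1/13 - 169/12 = -2185/156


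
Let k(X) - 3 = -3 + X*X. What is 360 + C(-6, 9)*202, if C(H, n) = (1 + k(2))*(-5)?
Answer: -4690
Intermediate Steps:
k(X) = X² (k(X) = 3 + (-3 + X*X) = 3 + (-3 + X²) = X²)
C(H, n) = -25 (C(H, n) = (1 + 2²)*(-5) = (1 + 4)*(-5) = 5*(-5) = -25)
360 + C(-6, 9)*202 = 360 - 25*202 = 360 - 5050 = -4690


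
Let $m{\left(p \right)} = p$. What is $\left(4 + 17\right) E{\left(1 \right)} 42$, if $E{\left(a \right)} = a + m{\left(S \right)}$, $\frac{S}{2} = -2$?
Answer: $-2646$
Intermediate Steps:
$S = -4$ ($S = 2 \left(-2\right) = -4$)
$E{\left(a \right)} = -4 + a$ ($E{\left(a \right)} = a - 4 = -4 + a$)
$\left(4 + 17\right) E{\left(1 \right)} 42 = \left(4 + 17\right) \left(-4 + 1\right) 42 = 21 \left(-3\right) 42 = \left(-63\right) 42 = -2646$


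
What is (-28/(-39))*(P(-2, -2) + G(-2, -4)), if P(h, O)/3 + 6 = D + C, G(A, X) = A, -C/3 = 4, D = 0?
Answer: -1568/39 ≈ -40.205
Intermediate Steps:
C = -12 (C = -3*4 = -12)
P(h, O) = -54 (P(h, O) = -18 + 3*(0 - 12) = -18 + 3*(-12) = -18 - 36 = -54)
(-28/(-39))*(P(-2, -2) + G(-2, -4)) = (-28/(-39))*(-54 - 2) = -28*(-1/39)*(-56) = (28/39)*(-56) = -1568/39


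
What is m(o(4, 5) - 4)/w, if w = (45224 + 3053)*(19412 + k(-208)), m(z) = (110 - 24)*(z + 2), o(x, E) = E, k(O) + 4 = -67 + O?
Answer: 258/923683841 ≈ 2.7932e-7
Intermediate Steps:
k(O) = -71 + O (k(O) = -4 + (-67 + O) = -71 + O)
m(z) = 172 + 86*z (m(z) = 86*(2 + z) = 172 + 86*z)
w = 923683841 (w = (45224 + 3053)*(19412 + (-71 - 208)) = 48277*(19412 - 279) = 48277*19133 = 923683841)
m(o(4, 5) - 4)/w = (172 + 86*(5 - 4))/923683841 = (172 + 86*1)*(1/923683841) = (172 + 86)*(1/923683841) = 258*(1/923683841) = 258/923683841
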